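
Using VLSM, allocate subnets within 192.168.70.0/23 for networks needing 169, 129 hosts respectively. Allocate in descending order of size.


169 hosts -> /24 (254 usable): 192.168.70.0/24
129 hosts -> /24 (254 usable): 192.168.71.0/24
Allocation: 192.168.70.0/24 (169 hosts, 254 usable); 192.168.71.0/24 (129 hosts, 254 usable)


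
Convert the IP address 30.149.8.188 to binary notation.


30 = 00011110
149 = 10010101
8 = 00001000
188 = 10111100
Binary: 00011110.10010101.00001000.10111100


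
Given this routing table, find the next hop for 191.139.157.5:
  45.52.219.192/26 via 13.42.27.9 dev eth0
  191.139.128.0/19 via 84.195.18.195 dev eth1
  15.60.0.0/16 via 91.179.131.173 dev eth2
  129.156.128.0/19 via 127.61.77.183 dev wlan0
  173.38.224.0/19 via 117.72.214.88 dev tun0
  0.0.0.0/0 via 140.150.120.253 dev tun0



Longest prefix match for 191.139.157.5:
  /26 45.52.219.192: no
  /19 191.139.128.0: MATCH
  /16 15.60.0.0: no
  /19 129.156.128.0: no
  /19 173.38.224.0: no
  /0 0.0.0.0: MATCH
Selected: next-hop 84.195.18.195 via eth1 (matched /19)


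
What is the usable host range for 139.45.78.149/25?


Network: 139.45.78.128
Broadcast: 139.45.78.255
First usable = network + 1
Last usable = broadcast - 1
Range: 139.45.78.129 to 139.45.78.254


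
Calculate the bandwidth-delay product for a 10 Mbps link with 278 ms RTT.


BDP = bandwidth * RTT
= 10 Mbps * 278 ms
= 10 * 1e6 * 278 / 1000 bits
= 2780000 bits
= 347500 bytes
= 339.3555 KB
BDP = 2780000 bits (347500 bytes)


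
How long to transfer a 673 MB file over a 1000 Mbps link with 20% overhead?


Effective throughput = 1000 * (1 - 20/100) = 800 Mbps
File size in Mb = 673 * 8 = 5384 Mb
Time = 5384 / 800
Time = 6.73 seconds


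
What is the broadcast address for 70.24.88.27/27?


Network: 70.24.88.0/27
Host bits = 5
Set all host bits to 1:
Broadcast: 70.24.88.31


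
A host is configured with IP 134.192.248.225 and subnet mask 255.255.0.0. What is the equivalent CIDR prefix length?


Binary: 11111111.11111111.00000000.00000000
Count leading 1s
Prefix: /16


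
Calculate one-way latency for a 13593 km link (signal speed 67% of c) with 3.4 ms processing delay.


Speed = 0.67 * 3e5 km/s = 201000 km/s
Propagation delay = 13593 / 201000 = 0.0676 s = 67.6269 ms
Processing delay = 3.4 ms
Total one-way latency = 71.0269 ms


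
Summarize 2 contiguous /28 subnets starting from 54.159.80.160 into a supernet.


Original prefix: /28
Number of subnets: 2 = 2^1
New prefix = 28 - 1 = 27
Supernet: 54.159.80.160/27


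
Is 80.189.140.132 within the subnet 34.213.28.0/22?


Subnet network: 34.213.28.0
Test IP AND mask: 80.189.140.0
No, 80.189.140.132 is not in 34.213.28.0/22


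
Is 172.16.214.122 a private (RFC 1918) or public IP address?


RFC 1918 private ranges:
  10.0.0.0/8 (10.0.0.0 - 10.255.255.255)
  172.16.0.0/12 (172.16.0.0 - 172.31.255.255)
  192.168.0.0/16 (192.168.0.0 - 192.168.255.255)
Private (in 172.16.0.0/12)


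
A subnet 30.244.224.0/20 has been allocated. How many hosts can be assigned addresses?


Host bits = 32 - 20 = 12
Total addresses = 2^12 = 4096
Usable = total - 2 (network and broadcast)
Usable hosts: 4094


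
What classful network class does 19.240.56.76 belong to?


First octet: 19
Binary: 00010011
0xxxxxxx -> Class A (1-126)
Class A, default mask 255.0.0.0 (/8)


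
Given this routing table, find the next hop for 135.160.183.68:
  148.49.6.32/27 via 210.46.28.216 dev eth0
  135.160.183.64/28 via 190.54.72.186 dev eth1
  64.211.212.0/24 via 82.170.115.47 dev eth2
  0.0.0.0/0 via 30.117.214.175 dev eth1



Longest prefix match for 135.160.183.68:
  /27 148.49.6.32: no
  /28 135.160.183.64: MATCH
  /24 64.211.212.0: no
  /0 0.0.0.0: MATCH
Selected: next-hop 190.54.72.186 via eth1 (matched /28)


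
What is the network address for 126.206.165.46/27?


IP:   01111110.11001110.10100101.00101110
Mask: 11111111.11111111.11111111.11100000
AND operation:
Net:  01111110.11001110.10100101.00100000
Network: 126.206.165.32/27


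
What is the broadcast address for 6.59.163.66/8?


Network: 6.0.0.0/8
Host bits = 24
Set all host bits to 1:
Broadcast: 6.255.255.255


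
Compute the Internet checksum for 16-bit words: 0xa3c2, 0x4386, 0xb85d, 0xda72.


Sum all words (with carry folding):
+ 0xa3c2 = 0xa3c2
+ 0x4386 = 0xe748
+ 0xb85d = 0x9fa6
+ 0xda72 = 0x7a19
One's complement: ~0x7a19
Checksum = 0x85e6


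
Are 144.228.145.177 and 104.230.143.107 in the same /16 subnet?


Mask: 255.255.0.0
144.228.145.177 AND mask = 144.228.0.0
104.230.143.107 AND mask = 104.230.0.0
No, different subnets (144.228.0.0 vs 104.230.0.0)


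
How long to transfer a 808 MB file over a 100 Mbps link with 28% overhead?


Effective throughput = 100 * (1 - 28/100) = 72 Mbps
File size in Mb = 808 * 8 = 6464 Mb
Time = 6464 / 72
Time = 89.7778 seconds


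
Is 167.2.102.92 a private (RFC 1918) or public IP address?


RFC 1918 private ranges:
  10.0.0.0/8 (10.0.0.0 - 10.255.255.255)
  172.16.0.0/12 (172.16.0.0 - 172.31.255.255)
  192.168.0.0/16 (192.168.0.0 - 192.168.255.255)
Public (not in any RFC 1918 range)


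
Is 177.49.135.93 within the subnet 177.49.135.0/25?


Subnet network: 177.49.135.0
Test IP AND mask: 177.49.135.0
Yes, 177.49.135.93 is in 177.49.135.0/25


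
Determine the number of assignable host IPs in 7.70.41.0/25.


Host bits = 32 - 25 = 7
Total addresses = 2^7 = 128
Usable = total - 2 (network and broadcast)
Usable hosts: 126


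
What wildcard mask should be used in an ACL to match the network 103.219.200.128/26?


Subnet mask: 255.255.255.192
Wildcard = 255.255.255.255 - subnet mask
255 - 255 = 0
255 - 255 = 0
255 - 255 = 0
255 - 192 = 63
Wildcard: 0.0.0.63


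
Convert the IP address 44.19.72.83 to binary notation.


44 = 00101100
19 = 00010011
72 = 01001000
83 = 01010011
Binary: 00101100.00010011.01001000.01010011


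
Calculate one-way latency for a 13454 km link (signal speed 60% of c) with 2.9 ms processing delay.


Speed = 0.6 * 3e5 km/s = 180000 km/s
Propagation delay = 13454 / 180000 = 0.0747 s = 74.7444 ms
Processing delay = 2.9 ms
Total one-way latency = 77.6444 ms


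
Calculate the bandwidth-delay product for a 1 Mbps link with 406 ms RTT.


BDP = bandwidth * RTT
= 1 Mbps * 406 ms
= 1 * 1e6 * 406 / 1000 bits
= 406000 bits
= 50750 bytes
= 49.5605 KB
BDP = 406000 bits (50750 bytes)


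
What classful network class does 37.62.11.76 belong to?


First octet: 37
Binary: 00100101
0xxxxxxx -> Class A (1-126)
Class A, default mask 255.0.0.0 (/8)


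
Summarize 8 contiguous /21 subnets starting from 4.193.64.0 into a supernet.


Original prefix: /21
Number of subnets: 8 = 2^3
New prefix = 21 - 3 = 18
Supernet: 4.193.64.0/18


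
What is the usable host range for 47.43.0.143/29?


Network: 47.43.0.136
Broadcast: 47.43.0.143
First usable = network + 1
Last usable = broadcast - 1
Range: 47.43.0.137 to 47.43.0.142


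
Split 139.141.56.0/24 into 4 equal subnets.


New prefix = 24 + 2 = 26
Each subnet has 64 addresses
  139.141.56.0/26
  139.141.56.64/26
  139.141.56.128/26
  139.141.56.192/26
Subnets: 139.141.56.0/26, 139.141.56.64/26, 139.141.56.128/26, 139.141.56.192/26


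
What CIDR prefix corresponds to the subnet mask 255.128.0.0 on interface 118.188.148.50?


Binary: 11111111.10000000.00000000.00000000
Count leading 1s
Prefix: /9


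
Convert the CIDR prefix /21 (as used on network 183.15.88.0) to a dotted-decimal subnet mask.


/21 means 21 network bits, 11 host bits
Binary: 11111111111111111111100000000000
Mask: 255.255.248.0


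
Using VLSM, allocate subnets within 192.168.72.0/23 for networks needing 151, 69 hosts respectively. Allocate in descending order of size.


151 hosts -> /24 (254 usable): 192.168.72.0/24
69 hosts -> /25 (126 usable): 192.168.73.0/25
Allocation: 192.168.72.0/24 (151 hosts, 254 usable); 192.168.73.0/25 (69 hosts, 126 usable)


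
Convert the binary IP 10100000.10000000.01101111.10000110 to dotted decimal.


10100000 = 160
10000000 = 128
01101111 = 111
10000110 = 134
IP: 160.128.111.134


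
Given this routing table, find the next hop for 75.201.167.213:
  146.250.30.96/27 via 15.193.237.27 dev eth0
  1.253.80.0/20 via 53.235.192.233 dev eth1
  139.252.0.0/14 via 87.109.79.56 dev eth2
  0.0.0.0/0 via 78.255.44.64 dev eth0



Longest prefix match for 75.201.167.213:
  /27 146.250.30.96: no
  /20 1.253.80.0: no
  /14 139.252.0.0: no
  /0 0.0.0.0: MATCH
Selected: next-hop 78.255.44.64 via eth0 (matched /0)


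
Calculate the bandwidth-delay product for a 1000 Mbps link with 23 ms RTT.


BDP = bandwidth * RTT
= 1000 Mbps * 23 ms
= 1000 * 1e6 * 23 / 1000 bits
= 23000000 bits
= 2875000 bytes
= 2807.6172 KB
BDP = 23000000 bits (2875000 bytes)


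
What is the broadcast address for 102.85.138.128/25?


Network: 102.85.138.128/25
Host bits = 7
Set all host bits to 1:
Broadcast: 102.85.138.255


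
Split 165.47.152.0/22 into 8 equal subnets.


New prefix = 22 + 3 = 25
Each subnet has 128 addresses
  165.47.152.0/25
  165.47.152.128/25
  165.47.153.0/25
  165.47.153.128/25
  165.47.154.0/25
  165.47.154.128/25
  165.47.155.0/25
  165.47.155.128/25
Subnets: 165.47.152.0/25, 165.47.152.128/25, 165.47.153.0/25, 165.47.153.128/25, 165.47.154.0/25, 165.47.154.128/25, 165.47.155.0/25, 165.47.155.128/25


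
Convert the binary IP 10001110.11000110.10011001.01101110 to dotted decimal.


10001110 = 142
11000110 = 198
10011001 = 153
01101110 = 110
IP: 142.198.153.110


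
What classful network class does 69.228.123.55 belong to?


First octet: 69
Binary: 01000101
0xxxxxxx -> Class A (1-126)
Class A, default mask 255.0.0.0 (/8)


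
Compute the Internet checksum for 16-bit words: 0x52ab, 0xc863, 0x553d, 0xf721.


Sum all words (with carry folding):
+ 0x52ab = 0x52ab
+ 0xc863 = 0x1b0f
+ 0x553d = 0x704c
+ 0xf721 = 0x676e
One's complement: ~0x676e
Checksum = 0x9891


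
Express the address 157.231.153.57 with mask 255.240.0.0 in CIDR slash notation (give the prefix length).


Binary: 11111111.11110000.00000000.00000000
Count leading 1s
Prefix: /12


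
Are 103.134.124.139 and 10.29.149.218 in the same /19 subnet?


Mask: 255.255.224.0
103.134.124.139 AND mask = 103.134.96.0
10.29.149.218 AND mask = 10.29.128.0
No, different subnets (103.134.96.0 vs 10.29.128.0)


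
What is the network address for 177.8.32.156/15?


IP:   10110001.00001000.00100000.10011100
Mask: 11111111.11111110.00000000.00000000
AND operation:
Net:  10110001.00001000.00000000.00000000
Network: 177.8.0.0/15


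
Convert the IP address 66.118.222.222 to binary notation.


66 = 01000010
118 = 01110110
222 = 11011110
222 = 11011110
Binary: 01000010.01110110.11011110.11011110


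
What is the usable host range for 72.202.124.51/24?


Network: 72.202.124.0
Broadcast: 72.202.124.255
First usable = network + 1
Last usable = broadcast - 1
Range: 72.202.124.1 to 72.202.124.254


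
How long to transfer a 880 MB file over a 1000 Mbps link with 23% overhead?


Effective throughput = 1000 * (1 - 23/100) = 770 Mbps
File size in Mb = 880 * 8 = 7040 Mb
Time = 7040 / 770
Time = 9.1429 seconds


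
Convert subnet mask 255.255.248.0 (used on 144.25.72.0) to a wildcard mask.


Subnet mask: 255.255.248.0
Wildcard = 255.255.255.255 - subnet mask
255 - 255 = 0
255 - 255 = 0
255 - 248 = 7
255 - 0 = 255
Wildcard: 0.0.7.255


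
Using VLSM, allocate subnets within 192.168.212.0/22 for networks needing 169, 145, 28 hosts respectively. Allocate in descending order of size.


169 hosts -> /24 (254 usable): 192.168.212.0/24
145 hosts -> /24 (254 usable): 192.168.213.0/24
28 hosts -> /27 (30 usable): 192.168.214.0/27
Allocation: 192.168.212.0/24 (169 hosts, 254 usable); 192.168.213.0/24 (145 hosts, 254 usable); 192.168.214.0/27 (28 hosts, 30 usable)


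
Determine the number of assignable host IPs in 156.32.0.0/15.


Host bits = 32 - 15 = 17
Total addresses = 2^17 = 131072
Usable = total - 2 (network and broadcast)
Usable hosts: 131070


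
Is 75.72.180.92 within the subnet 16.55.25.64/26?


Subnet network: 16.55.25.64
Test IP AND mask: 75.72.180.64
No, 75.72.180.92 is not in 16.55.25.64/26


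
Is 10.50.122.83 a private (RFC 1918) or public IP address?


RFC 1918 private ranges:
  10.0.0.0/8 (10.0.0.0 - 10.255.255.255)
  172.16.0.0/12 (172.16.0.0 - 172.31.255.255)
  192.168.0.0/16 (192.168.0.0 - 192.168.255.255)
Private (in 10.0.0.0/8)


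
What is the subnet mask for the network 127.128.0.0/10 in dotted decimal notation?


/10 means 10 network bits, 22 host bits
Binary: 11111111110000000000000000000000
Mask: 255.192.0.0


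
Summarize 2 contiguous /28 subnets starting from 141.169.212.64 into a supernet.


Original prefix: /28
Number of subnets: 2 = 2^1
New prefix = 28 - 1 = 27
Supernet: 141.169.212.64/27


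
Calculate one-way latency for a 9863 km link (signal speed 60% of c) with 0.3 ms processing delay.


Speed = 0.6 * 3e5 km/s = 180000 km/s
Propagation delay = 9863 / 180000 = 0.0548 s = 54.7944 ms
Processing delay = 0.3 ms
Total one-way latency = 55.0944 ms


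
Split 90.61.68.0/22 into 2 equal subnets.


New prefix = 22 + 1 = 23
Each subnet has 512 addresses
  90.61.68.0/23
  90.61.70.0/23
Subnets: 90.61.68.0/23, 90.61.70.0/23


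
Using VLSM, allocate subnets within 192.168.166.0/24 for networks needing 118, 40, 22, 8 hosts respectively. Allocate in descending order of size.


118 hosts -> /25 (126 usable): 192.168.166.0/25
40 hosts -> /26 (62 usable): 192.168.166.128/26
22 hosts -> /27 (30 usable): 192.168.166.192/27
8 hosts -> /28 (14 usable): 192.168.166.224/28
Allocation: 192.168.166.0/25 (118 hosts, 126 usable); 192.168.166.128/26 (40 hosts, 62 usable); 192.168.166.192/27 (22 hosts, 30 usable); 192.168.166.224/28 (8 hosts, 14 usable)


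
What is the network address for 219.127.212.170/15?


IP:   11011011.01111111.11010100.10101010
Mask: 11111111.11111110.00000000.00000000
AND operation:
Net:  11011011.01111110.00000000.00000000
Network: 219.126.0.0/15


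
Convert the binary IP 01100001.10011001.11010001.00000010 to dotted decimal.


01100001 = 97
10011001 = 153
11010001 = 209
00000010 = 2
IP: 97.153.209.2


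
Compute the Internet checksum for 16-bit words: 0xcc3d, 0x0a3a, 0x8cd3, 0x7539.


Sum all words (with carry folding):
+ 0xcc3d = 0xcc3d
+ 0x0a3a = 0xd677
+ 0x8cd3 = 0x634b
+ 0x7539 = 0xd884
One's complement: ~0xd884
Checksum = 0x277b


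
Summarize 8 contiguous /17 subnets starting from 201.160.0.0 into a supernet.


Original prefix: /17
Number of subnets: 8 = 2^3
New prefix = 17 - 3 = 14
Supernet: 201.160.0.0/14


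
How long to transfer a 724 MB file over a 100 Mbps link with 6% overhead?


Effective throughput = 100 * (1 - 6/100) = 94 Mbps
File size in Mb = 724 * 8 = 5792 Mb
Time = 5792 / 94
Time = 61.617 seconds


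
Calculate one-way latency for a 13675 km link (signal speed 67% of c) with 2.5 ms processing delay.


Speed = 0.67 * 3e5 km/s = 201000 km/s
Propagation delay = 13675 / 201000 = 0.068 s = 68.0348 ms
Processing delay = 2.5 ms
Total one-way latency = 70.5348 ms


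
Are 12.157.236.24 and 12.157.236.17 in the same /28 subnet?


Mask: 255.255.255.240
12.157.236.24 AND mask = 12.157.236.16
12.157.236.17 AND mask = 12.157.236.16
Yes, same subnet (12.157.236.16)


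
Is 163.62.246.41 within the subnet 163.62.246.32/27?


Subnet network: 163.62.246.32
Test IP AND mask: 163.62.246.32
Yes, 163.62.246.41 is in 163.62.246.32/27


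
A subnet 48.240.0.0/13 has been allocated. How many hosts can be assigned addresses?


Host bits = 32 - 13 = 19
Total addresses = 2^19 = 524288
Usable = total - 2 (network and broadcast)
Usable hosts: 524286


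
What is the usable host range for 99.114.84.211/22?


Network: 99.114.84.0
Broadcast: 99.114.87.255
First usable = network + 1
Last usable = broadcast - 1
Range: 99.114.84.1 to 99.114.87.254


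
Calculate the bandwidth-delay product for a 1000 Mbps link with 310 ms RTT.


BDP = bandwidth * RTT
= 1000 Mbps * 310 ms
= 1000 * 1e6 * 310 / 1000 bits
= 310000000 bits
= 38750000 bytes
= 37841.7969 KB
BDP = 310000000 bits (38750000 bytes)


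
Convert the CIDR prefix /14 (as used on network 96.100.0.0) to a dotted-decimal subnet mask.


/14 means 14 network bits, 18 host bits
Binary: 11111111111111000000000000000000
Mask: 255.252.0.0


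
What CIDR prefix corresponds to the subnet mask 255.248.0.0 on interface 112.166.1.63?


Binary: 11111111.11111000.00000000.00000000
Count leading 1s
Prefix: /13


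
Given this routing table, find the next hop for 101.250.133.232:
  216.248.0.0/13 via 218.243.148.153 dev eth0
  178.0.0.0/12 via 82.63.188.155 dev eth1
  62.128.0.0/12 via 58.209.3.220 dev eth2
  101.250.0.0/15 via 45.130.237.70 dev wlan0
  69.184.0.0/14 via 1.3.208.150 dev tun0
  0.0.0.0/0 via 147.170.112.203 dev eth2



Longest prefix match for 101.250.133.232:
  /13 216.248.0.0: no
  /12 178.0.0.0: no
  /12 62.128.0.0: no
  /15 101.250.0.0: MATCH
  /14 69.184.0.0: no
  /0 0.0.0.0: MATCH
Selected: next-hop 45.130.237.70 via wlan0 (matched /15)


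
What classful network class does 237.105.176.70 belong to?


First octet: 237
Binary: 11101101
1110xxxx -> Class D (224-239)
Class D (multicast), default mask N/A


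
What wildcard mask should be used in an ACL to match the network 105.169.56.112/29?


Subnet mask: 255.255.255.248
Wildcard = 255.255.255.255 - subnet mask
255 - 255 = 0
255 - 255 = 0
255 - 255 = 0
255 - 248 = 7
Wildcard: 0.0.0.7


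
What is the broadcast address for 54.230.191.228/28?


Network: 54.230.191.224/28
Host bits = 4
Set all host bits to 1:
Broadcast: 54.230.191.239


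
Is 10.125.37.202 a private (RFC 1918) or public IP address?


RFC 1918 private ranges:
  10.0.0.0/8 (10.0.0.0 - 10.255.255.255)
  172.16.0.0/12 (172.16.0.0 - 172.31.255.255)
  192.168.0.0/16 (192.168.0.0 - 192.168.255.255)
Private (in 10.0.0.0/8)


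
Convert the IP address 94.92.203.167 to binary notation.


94 = 01011110
92 = 01011100
203 = 11001011
167 = 10100111
Binary: 01011110.01011100.11001011.10100111


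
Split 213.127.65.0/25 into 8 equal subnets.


New prefix = 25 + 3 = 28
Each subnet has 16 addresses
  213.127.65.0/28
  213.127.65.16/28
  213.127.65.32/28
  213.127.65.48/28
  213.127.65.64/28
  213.127.65.80/28
  213.127.65.96/28
  213.127.65.112/28
Subnets: 213.127.65.0/28, 213.127.65.16/28, 213.127.65.32/28, 213.127.65.48/28, 213.127.65.64/28, 213.127.65.80/28, 213.127.65.96/28, 213.127.65.112/28


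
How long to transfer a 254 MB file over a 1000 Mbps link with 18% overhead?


Effective throughput = 1000 * (1 - 18/100) = 820.0 Mbps
File size in Mb = 254 * 8 = 2032 Mb
Time = 2032 / 820.0
Time = 2.478 seconds


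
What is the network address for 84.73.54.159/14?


IP:   01010100.01001001.00110110.10011111
Mask: 11111111.11111100.00000000.00000000
AND operation:
Net:  01010100.01001000.00000000.00000000
Network: 84.72.0.0/14


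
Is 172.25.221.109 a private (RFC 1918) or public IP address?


RFC 1918 private ranges:
  10.0.0.0/8 (10.0.0.0 - 10.255.255.255)
  172.16.0.0/12 (172.16.0.0 - 172.31.255.255)
  192.168.0.0/16 (192.168.0.0 - 192.168.255.255)
Private (in 172.16.0.0/12)


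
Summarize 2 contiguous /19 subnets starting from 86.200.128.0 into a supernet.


Original prefix: /19
Number of subnets: 2 = 2^1
New prefix = 19 - 1 = 18
Supernet: 86.200.128.0/18


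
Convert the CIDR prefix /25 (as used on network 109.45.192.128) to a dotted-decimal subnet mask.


/25 means 25 network bits, 7 host bits
Binary: 11111111111111111111111110000000
Mask: 255.255.255.128


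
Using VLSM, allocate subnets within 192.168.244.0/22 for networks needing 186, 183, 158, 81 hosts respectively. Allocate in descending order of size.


186 hosts -> /24 (254 usable): 192.168.244.0/24
183 hosts -> /24 (254 usable): 192.168.245.0/24
158 hosts -> /24 (254 usable): 192.168.246.0/24
81 hosts -> /25 (126 usable): 192.168.247.0/25
Allocation: 192.168.244.0/24 (186 hosts, 254 usable); 192.168.245.0/24 (183 hosts, 254 usable); 192.168.246.0/24 (158 hosts, 254 usable); 192.168.247.0/25 (81 hosts, 126 usable)


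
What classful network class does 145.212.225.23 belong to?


First octet: 145
Binary: 10010001
10xxxxxx -> Class B (128-191)
Class B, default mask 255.255.0.0 (/16)


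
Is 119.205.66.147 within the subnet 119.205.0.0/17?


Subnet network: 119.205.0.0
Test IP AND mask: 119.205.0.0
Yes, 119.205.66.147 is in 119.205.0.0/17


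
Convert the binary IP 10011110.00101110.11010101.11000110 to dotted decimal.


10011110 = 158
00101110 = 46
11010101 = 213
11000110 = 198
IP: 158.46.213.198


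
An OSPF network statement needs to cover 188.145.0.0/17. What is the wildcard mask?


Subnet mask: 255.255.128.0
Wildcard = 255.255.255.255 - subnet mask
255 - 255 = 0
255 - 255 = 0
255 - 128 = 127
255 - 0 = 255
Wildcard: 0.0.127.255


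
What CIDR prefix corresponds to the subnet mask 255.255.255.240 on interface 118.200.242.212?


Binary: 11111111.11111111.11111111.11110000
Count leading 1s
Prefix: /28


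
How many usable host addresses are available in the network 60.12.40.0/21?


Host bits = 32 - 21 = 11
Total addresses = 2^11 = 2048
Usable = total - 2 (network and broadcast)
Usable hosts: 2046


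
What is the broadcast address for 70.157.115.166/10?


Network: 70.128.0.0/10
Host bits = 22
Set all host bits to 1:
Broadcast: 70.191.255.255


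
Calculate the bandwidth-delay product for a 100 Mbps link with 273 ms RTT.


BDP = bandwidth * RTT
= 100 Mbps * 273 ms
= 100 * 1e6 * 273 / 1000 bits
= 27300000 bits
= 3412500 bytes
= 3332.5195 KB
BDP = 27300000 bits (3412500 bytes)


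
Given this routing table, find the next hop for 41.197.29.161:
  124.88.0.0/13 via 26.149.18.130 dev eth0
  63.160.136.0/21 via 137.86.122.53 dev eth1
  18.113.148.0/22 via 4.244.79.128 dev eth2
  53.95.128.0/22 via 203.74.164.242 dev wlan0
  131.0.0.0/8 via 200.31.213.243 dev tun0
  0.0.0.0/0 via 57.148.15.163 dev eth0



Longest prefix match for 41.197.29.161:
  /13 124.88.0.0: no
  /21 63.160.136.0: no
  /22 18.113.148.0: no
  /22 53.95.128.0: no
  /8 131.0.0.0: no
  /0 0.0.0.0: MATCH
Selected: next-hop 57.148.15.163 via eth0 (matched /0)


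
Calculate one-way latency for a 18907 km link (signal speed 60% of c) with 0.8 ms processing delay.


Speed = 0.6 * 3e5 km/s = 180000 km/s
Propagation delay = 18907 / 180000 = 0.105 s = 105.0389 ms
Processing delay = 0.8 ms
Total one-way latency = 105.8389 ms


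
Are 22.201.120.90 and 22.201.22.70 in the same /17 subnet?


Mask: 255.255.128.0
22.201.120.90 AND mask = 22.201.0.0
22.201.22.70 AND mask = 22.201.0.0
Yes, same subnet (22.201.0.0)


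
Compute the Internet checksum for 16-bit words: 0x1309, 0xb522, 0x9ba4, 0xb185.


Sum all words (with carry folding):
+ 0x1309 = 0x1309
+ 0xb522 = 0xc82b
+ 0x9ba4 = 0x63d0
+ 0xb185 = 0x1556
One's complement: ~0x1556
Checksum = 0xeaa9


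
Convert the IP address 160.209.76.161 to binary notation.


160 = 10100000
209 = 11010001
76 = 01001100
161 = 10100001
Binary: 10100000.11010001.01001100.10100001


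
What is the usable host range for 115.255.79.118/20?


Network: 115.255.64.0
Broadcast: 115.255.79.255
First usable = network + 1
Last usable = broadcast - 1
Range: 115.255.64.1 to 115.255.79.254


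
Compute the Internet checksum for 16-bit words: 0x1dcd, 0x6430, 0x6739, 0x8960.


Sum all words (with carry folding):
+ 0x1dcd = 0x1dcd
+ 0x6430 = 0x81fd
+ 0x6739 = 0xe936
+ 0x8960 = 0x7297
One's complement: ~0x7297
Checksum = 0x8d68


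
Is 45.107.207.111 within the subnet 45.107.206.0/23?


Subnet network: 45.107.206.0
Test IP AND mask: 45.107.206.0
Yes, 45.107.207.111 is in 45.107.206.0/23


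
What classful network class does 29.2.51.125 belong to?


First octet: 29
Binary: 00011101
0xxxxxxx -> Class A (1-126)
Class A, default mask 255.0.0.0 (/8)


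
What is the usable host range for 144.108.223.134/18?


Network: 144.108.192.0
Broadcast: 144.108.255.255
First usable = network + 1
Last usable = broadcast - 1
Range: 144.108.192.1 to 144.108.255.254


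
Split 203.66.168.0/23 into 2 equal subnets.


New prefix = 23 + 1 = 24
Each subnet has 256 addresses
  203.66.168.0/24
  203.66.169.0/24
Subnets: 203.66.168.0/24, 203.66.169.0/24


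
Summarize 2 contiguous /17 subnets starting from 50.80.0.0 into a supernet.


Original prefix: /17
Number of subnets: 2 = 2^1
New prefix = 17 - 1 = 16
Supernet: 50.80.0.0/16


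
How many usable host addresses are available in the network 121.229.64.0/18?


Host bits = 32 - 18 = 14
Total addresses = 2^14 = 16384
Usable = total - 2 (network and broadcast)
Usable hosts: 16382


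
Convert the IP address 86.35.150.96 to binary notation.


86 = 01010110
35 = 00100011
150 = 10010110
96 = 01100000
Binary: 01010110.00100011.10010110.01100000


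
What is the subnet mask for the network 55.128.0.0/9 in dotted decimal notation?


/9 means 9 network bits, 23 host bits
Binary: 11111111100000000000000000000000
Mask: 255.128.0.0


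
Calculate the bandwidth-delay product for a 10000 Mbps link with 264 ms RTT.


BDP = bandwidth * RTT
= 10000 Mbps * 264 ms
= 10000 * 1e6 * 264 / 1000 bits
= 2640000000 bits
= 330000000 bytes
= 322265.625 KB
BDP = 2640000000 bits (330000000 bytes)


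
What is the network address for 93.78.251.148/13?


IP:   01011101.01001110.11111011.10010100
Mask: 11111111.11111000.00000000.00000000
AND operation:
Net:  01011101.01001000.00000000.00000000
Network: 93.72.0.0/13


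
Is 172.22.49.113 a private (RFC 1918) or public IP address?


RFC 1918 private ranges:
  10.0.0.0/8 (10.0.0.0 - 10.255.255.255)
  172.16.0.0/12 (172.16.0.0 - 172.31.255.255)
  192.168.0.0/16 (192.168.0.0 - 192.168.255.255)
Private (in 172.16.0.0/12)


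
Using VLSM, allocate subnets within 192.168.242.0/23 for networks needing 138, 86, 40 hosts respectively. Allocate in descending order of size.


138 hosts -> /24 (254 usable): 192.168.242.0/24
86 hosts -> /25 (126 usable): 192.168.243.0/25
40 hosts -> /26 (62 usable): 192.168.243.128/26
Allocation: 192.168.242.0/24 (138 hosts, 254 usable); 192.168.243.0/25 (86 hosts, 126 usable); 192.168.243.128/26 (40 hosts, 62 usable)


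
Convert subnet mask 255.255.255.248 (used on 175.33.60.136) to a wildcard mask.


Subnet mask: 255.255.255.248
Wildcard = 255.255.255.255 - subnet mask
255 - 255 = 0
255 - 255 = 0
255 - 255 = 0
255 - 248 = 7
Wildcard: 0.0.0.7


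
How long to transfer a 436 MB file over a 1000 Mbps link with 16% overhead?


Effective throughput = 1000 * (1 - 16/100) = 840 Mbps
File size in Mb = 436 * 8 = 3488 Mb
Time = 3488 / 840
Time = 4.1524 seconds


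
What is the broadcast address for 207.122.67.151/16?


Network: 207.122.0.0/16
Host bits = 16
Set all host bits to 1:
Broadcast: 207.122.255.255


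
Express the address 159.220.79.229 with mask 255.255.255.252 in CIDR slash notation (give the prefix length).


Binary: 11111111.11111111.11111111.11111100
Count leading 1s
Prefix: /30


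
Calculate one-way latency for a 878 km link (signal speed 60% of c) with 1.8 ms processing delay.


Speed = 0.6 * 3e5 km/s = 180000 km/s
Propagation delay = 878 / 180000 = 0.0049 s = 4.8778 ms
Processing delay = 1.8 ms
Total one-way latency = 6.6778 ms


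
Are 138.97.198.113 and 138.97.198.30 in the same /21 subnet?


Mask: 255.255.248.0
138.97.198.113 AND mask = 138.97.192.0
138.97.198.30 AND mask = 138.97.192.0
Yes, same subnet (138.97.192.0)


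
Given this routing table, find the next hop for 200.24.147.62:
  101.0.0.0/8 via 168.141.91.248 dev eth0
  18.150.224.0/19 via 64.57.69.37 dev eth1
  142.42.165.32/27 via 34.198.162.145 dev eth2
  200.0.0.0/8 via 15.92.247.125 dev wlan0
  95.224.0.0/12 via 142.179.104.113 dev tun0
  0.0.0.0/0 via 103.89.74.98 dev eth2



Longest prefix match for 200.24.147.62:
  /8 101.0.0.0: no
  /19 18.150.224.0: no
  /27 142.42.165.32: no
  /8 200.0.0.0: MATCH
  /12 95.224.0.0: no
  /0 0.0.0.0: MATCH
Selected: next-hop 15.92.247.125 via wlan0 (matched /8)


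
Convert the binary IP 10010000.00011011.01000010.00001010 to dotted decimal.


10010000 = 144
00011011 = 27
01000010 = 66
00001010 = 10
IP: 144.27.66.10


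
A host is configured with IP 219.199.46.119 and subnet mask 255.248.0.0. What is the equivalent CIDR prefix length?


Binary: 11111111.11111000.00000000.00000000
Count leading 1s
Prefix: /13


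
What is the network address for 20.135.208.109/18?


IP:   00010100.10000111.11010000.01101101
Mask: 11111111.11111111.11000000.00000000
AND operation:
Net:  00010100.10000111.11000000.00000000
Network: 20.135.192.0/18


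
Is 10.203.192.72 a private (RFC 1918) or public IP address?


RFC 1918 private ranges:
  10.0.0.0/8 (10.0.0.0 - 10.255.255.255)
  172.16.0.0/12 (172.16.0.0 - 172.31.255.255)
  192.168.0.0/16 (192.168.0.0 - 192.168.255.255)
Private (in 10.0.0.0/8)


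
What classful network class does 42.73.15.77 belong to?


First octet: 42
Binary: 00101010
0xxxxxxx -> Class A (1-126)
Class A, default mask 255.0.0.0 (/8)


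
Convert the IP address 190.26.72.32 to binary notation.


190 = 10111110
26 = 00011010
72 = 01001000
32 = 00100000
Binary: 10111110.00011010.01001000.00100000


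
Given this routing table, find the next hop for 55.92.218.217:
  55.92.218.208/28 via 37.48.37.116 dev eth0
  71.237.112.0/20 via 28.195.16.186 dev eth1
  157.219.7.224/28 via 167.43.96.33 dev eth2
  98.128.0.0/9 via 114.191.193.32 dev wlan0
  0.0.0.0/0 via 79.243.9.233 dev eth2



Longest prefix match for 55.92.218.217:
  /28 55.92.218.208: MATCH
  /20 71.237.112.0: no
  /28 157.219.7.224: no
  /9 98.128.0.0: no
  /0 0.0.0.0: MATCH
Selected: next-hop 37.48.37.116 via eth0 (matched /28)


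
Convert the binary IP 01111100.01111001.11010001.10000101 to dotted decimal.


01111100 = 124
01111001 = 121
11010001 = 209
10000101 = 133
IP: 124.121.209.133


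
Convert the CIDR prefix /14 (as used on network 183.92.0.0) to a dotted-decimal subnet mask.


/14 means 14 network bits, 18 host bits
Binary: 11111111111111000000000000000000
Mask: 255.252.0.0


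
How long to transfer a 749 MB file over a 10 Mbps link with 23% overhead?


Effective throughput = 10 * (1 - 23/100) = 7.7 Mbps
File size in Mb = 749 * 8 = 5992 Mb
Time = 5992 / 7.7
Time = 778.1818 seconds


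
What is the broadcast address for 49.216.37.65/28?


Network: 49.216.37.64/28
Host bits = 4
Set all host bits to 1:
Broadcast: 49.216.37.79


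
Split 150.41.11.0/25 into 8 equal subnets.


New prefix = 25 + 3 = 28
Each subnet has 16 addresses
  150.41.11.0/28
  150.41.11.16/28
  150.41.11.32/28
  150.41.11.48/28
  150.41.11.64/28
  150.41.11.80/28
  150.41.11.96/28
  150.41.11.112/28
Subnets: 150.41.11.0/28, 150.41.11.16/28, 150.41.11.32/28, 150.41.11.48/28, 150.41.11.64/28, 150.41.11.80/28, 150.41.11.96/28, 150.41.11.112/28


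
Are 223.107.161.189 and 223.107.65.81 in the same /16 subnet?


Mask: 255.255.0.0
223.107.161.189 AND mask = 223.107.0.0
223.107.65.81 AND mask = 223.107.0.0
Yes, same subnet (223.107.0.0)


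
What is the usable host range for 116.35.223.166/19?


Network: 116.35.192.0
Broadcast: 116.35.223.255
First usable = network + 1
Last usable = broadcast - 1
Range: 116.35.192.1 to 116.35.223.254


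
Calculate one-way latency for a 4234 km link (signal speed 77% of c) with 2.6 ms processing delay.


Speed = 0.77 * 3e5 km/s = 231000 km/s
Propagation delay = 4234 / 231000 = 0.0183 s = 18.329 ms
Processing delay = 2.6 ms
Total one-way latency = 20.929 ms


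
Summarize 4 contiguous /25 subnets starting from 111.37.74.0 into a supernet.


Original prefix: /25
Number of subnets: 4 = 2^2
New prefix = 25 - 2 = 23
Supernet: 111.37.74.0/23


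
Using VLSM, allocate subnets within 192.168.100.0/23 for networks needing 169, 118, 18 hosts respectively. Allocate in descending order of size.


169 hosts -> /24 (254 usable): 192.168.100.0/24
118 hosts -> /25 (126 usable): 192.168.101.0/25
18 hosts -> /27 (30 usable): 192.168.101.128/27
Allocation: 192.168.100.0/24 (169 hosts, 254 usable); 192.168.101.0/25 (118 hosts, 126 usable); 192.168.101.128/27 (18 hosts, 30 usable)


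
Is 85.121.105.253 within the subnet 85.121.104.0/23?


Subnet network: 85.121.104.0
Test IP AND mask: 85.121.104.0
Yes, 85.121.105.253 is in 85.121.104.0/23


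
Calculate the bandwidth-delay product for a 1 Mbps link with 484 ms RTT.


BDP = bandwidth * RTT
= 1 Mbps * 484 ms
= 1 * 1e6 * 484 / 1000 bits
= 484000 bits
= 60500 bytes
= 59.082 KB
BDP = 484000 bits (60500 bytes)


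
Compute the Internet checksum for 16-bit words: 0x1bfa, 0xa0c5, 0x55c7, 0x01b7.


Sum all words (with carry folding):
+ 0x1bfa = 0x1bfa
+ 0xa0c5 = 0xbcbf
+ 0x55c7 = 0x1287
+ 0x01b7 = 0x143e
One's complement: ~0x143e
Checksum = 0xebc1


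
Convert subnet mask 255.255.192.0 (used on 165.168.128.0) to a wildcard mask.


Subnet mask: 255.255.192.0
Wildcard = 255.255.255.255 - subnet mask
255 - 255 = 0
255 - 255 = 0
255 - 192 = 63
255 - 0 = 255
Wildcard: 0.0.63.255


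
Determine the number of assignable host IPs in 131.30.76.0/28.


Host bits = 32 - 28 = 4
Total addresses = 2^4 = 16
Usable = total - 2 (network and broadcast)
Usable hosts: 14


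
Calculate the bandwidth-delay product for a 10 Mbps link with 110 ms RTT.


BDP = bandwidth * RTT
= 10 Mbps * 110 ms
= 10 * 1e6 * 110 / 1000 bits
= 1100000 bits
= 137500 bytes
= 134.2773 KB
BDP = 1100000 bits (137500 bytes)


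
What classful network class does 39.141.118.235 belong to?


First octet: 39
Binary: 00100111
0xxxxxxx -> Class A (1-126)
Class A, default mask 255.0.0.0 (/8)


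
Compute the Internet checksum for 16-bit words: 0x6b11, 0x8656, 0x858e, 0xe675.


Sum all words (with carry folding):
+ 0x6b11 = 0x6b11
+ 0x8656 = 0xf167
+ 0x858e = 0x76f6
+ 0xe675 = 0x5d6c
One's complement: ~0x5d6c
Checksum = 0xa293


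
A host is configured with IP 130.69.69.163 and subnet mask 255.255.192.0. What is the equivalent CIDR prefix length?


Binary: 11111111.11111111.11000000.00000000
Count leading 1s
Prefix: /18


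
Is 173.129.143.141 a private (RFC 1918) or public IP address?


RFC 1918 private ranges:
  10.0.0.0/8 (10.0.0.0 - 10.255.255.255)
  172.16.0.0/12 (172.16.0.0 - 172.31.255.255)
  192.168.0.0/16 (192.168.0.0 - 192.168.255.255)
Public (not in any RFC 1918 range)


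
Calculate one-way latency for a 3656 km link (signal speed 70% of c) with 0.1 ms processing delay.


Speed = 0.7 * 3e5 km/s = 210000 km/s
Propagation delay = 3656 / 210000 = 0.0174 s = 17.4095 ms
Processing delay = 0.1 ms
Total one-way latency = 17.5095 ms


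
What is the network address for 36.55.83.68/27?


IP:   00100100.00110111.01010011.01000100
Mask: 11111111.11111111.11111111.11100000
AND operation:
Net:  00100100.00110111.01010011.01000000
Network: 36.55.83.64/27


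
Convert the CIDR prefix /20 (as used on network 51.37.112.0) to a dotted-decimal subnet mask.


/20 means 20 network bits, 12 host bits
Binary: 11111111111111111111000000000000
Mask: 255.255.240.0


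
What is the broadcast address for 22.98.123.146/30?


Network: 22.98.123.144/30
Host bits = 2
Set all host bits to 1:
Broadcast: 22.98.123.147


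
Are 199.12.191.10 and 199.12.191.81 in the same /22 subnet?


Mask: 255.255.252.0
199.12.191.10 AND mask = 199.12.188.0
199.12.191.81 AND mask = 199.12.188.0
Yes, same subnet (199.12.188.0)


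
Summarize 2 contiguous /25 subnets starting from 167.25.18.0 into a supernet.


Original prefix: /25
Number of subnets: 2 = 2^1
New prefix = 25 - 1 = 24
Supernet: 167.25.18.0/24


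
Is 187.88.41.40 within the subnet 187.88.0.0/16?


Subnet network: 187.88.0.0
Test IP AND mask: 187.88.0.0
Yes, 187.88.41.40 is in 187.88.0.0/16


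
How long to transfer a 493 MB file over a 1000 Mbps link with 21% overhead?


Effective throughput = 1000 * (1 - 21/100) = 790 Mbps
File size in Mb = 493 * 8 = 3944 Mb
Time = 3944 / 790
Time = 4.9924 seconds


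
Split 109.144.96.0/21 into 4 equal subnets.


New prefix = 21 + 2 = 23
Each subnet has 512 addresses
  109.144.96.0/23
  109.144.98.0/23
  109.144.100.0/23
  109.144.102.0/23
Subnets: 109.144.96.0/23, 109.144.98.0/23, 109.144.100.0/23, 109.144.102.0/23


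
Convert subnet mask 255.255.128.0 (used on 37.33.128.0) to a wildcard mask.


Subnet mask: 255.255.128.0
Wildcard = 255.255.255.255 - subnet mask
255 - 255 = 0
255 - 255 = 0
255 - 128 = 127
255 - 0 = 255
Wildcard: 0.0.127.255


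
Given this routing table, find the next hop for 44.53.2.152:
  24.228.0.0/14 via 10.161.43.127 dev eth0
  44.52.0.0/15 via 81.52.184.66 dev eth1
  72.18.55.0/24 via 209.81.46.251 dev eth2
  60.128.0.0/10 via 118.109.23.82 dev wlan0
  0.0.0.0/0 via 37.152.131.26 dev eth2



Longest prefix match for 44.53.2.152:
  /14 24.228.0.0: no
  /15 44.52.0.0: MATCH
  /24 72.18.55.0: no
  /10 60.128.0.0: no
  /0 0.0.0.0: MATCH
Selected: next-hop 81.52.184.66 via eth1 (matched /15)


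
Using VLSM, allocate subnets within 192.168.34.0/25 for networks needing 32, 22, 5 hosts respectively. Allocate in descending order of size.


32 hosts -> /26 (62 usable): 192.168.34.0/26
22 hosts -> /27 (30 usable): 192.168.34.64/27
5 hosts -> /29 (6 usable): 192.168.34.96/29
Allocation: 192.168.34.0/26 (32 hosts, 62 usable); 192.168.34.64/27 (22 hosts, 30 usable); 192.168.34.96/29 (5 hosts, 6 usable)


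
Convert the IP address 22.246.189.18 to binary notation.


22 = 00010110
246 = 11110110
189 = 10111101
18 = 00010010
Binary: 00010110.11110110.10111101.00010010


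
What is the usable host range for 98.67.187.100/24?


Network: 98.67.187.0
Broadcast: 98.67.187.255
First usable = network + 1
Last usable = broadcast - 1
Range: 98.67.187.1 to 98.67.187.254


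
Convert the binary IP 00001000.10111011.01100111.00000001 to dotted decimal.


00001000 = 8
10111011 = 187
01100111 = 103
00000001 = 1
IP: 8.187.103.1


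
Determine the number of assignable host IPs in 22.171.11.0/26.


Host bits = 32 - 26 = 6
Total addresses = 2^6 = 64
Usable = total - 2 (network and broadcast)
Usable hosts: 62


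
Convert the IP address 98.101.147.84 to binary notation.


98 = 01100010
101 = 01100101
147 = 10010011
84 = 01010100
Binary: 01100010.01100101.10010011.01010100


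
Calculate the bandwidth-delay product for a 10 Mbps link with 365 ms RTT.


BDP = bandwidth * RTT
= 10 Mbps * 365 ms
= 10 * 1e6 * 365 / 1000 bits
= 3650000 bits
= 456250 bytes
= 445.5566 KB
BDP = 3650000 bits (456250 bytes)


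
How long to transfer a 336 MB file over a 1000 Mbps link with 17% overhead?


Effective throughput = 1000 * (1 - 17/100) = 830 Mbps
File size in Mb = 336 * 8 = 2688 Mb
Time = 2688 / 830
Time = 3.2386 seconds


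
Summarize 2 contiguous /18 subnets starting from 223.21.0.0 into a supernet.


Original prefix: /18
Number of subnets: 2 = 2^1
New prefix = 18 - 1 = 17
Supernet: 223.21.0.0/17


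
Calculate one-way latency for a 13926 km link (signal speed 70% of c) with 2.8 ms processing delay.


Speed = 0.7 * 3e5 km/s = 210000 km/s
Propagation delay = 13926 / 210000 = 0.0663 s = 66.3143 ms
Processing delay = 2.8 ms
Total one-way latency = 69.1143 ms


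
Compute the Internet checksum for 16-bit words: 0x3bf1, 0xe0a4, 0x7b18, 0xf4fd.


Sum all words (with carry folding):
+ 0x3bf1 = 0x3bf1
+ 0xe0a4 = 0x1c96
+ 0x7b18 = 0x97ae
+ 0xf4fd = 0x8cac
One's complement: ~0x8cac
Checksum = 0x7353


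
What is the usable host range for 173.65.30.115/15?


Network: 173.64.0.0
Broadcast: 173.65.255.255
First usable = network + 1
Last usable = broadcast - 1
Range: 173.64.0.1 to 173.65.255.254


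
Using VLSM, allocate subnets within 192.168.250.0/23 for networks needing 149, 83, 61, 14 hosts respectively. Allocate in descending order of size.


149 hosts -> /24 (254 usable): 192.168.250.0/24
83 hosts -> /25 (126 usable): 192.168.251.0/25
61 hosts -> /26 (62 usable): 192.168.251.128/26
14 hosts -> /28 (14 usable): 192.168.251.192/28
Allocation: 192.168.250.0/24 (149 hosts, 254 usable); 192.168.251.0/25 (83 hosts, 126 usable); 192.168.251.128/26 (61 hosts, 62 usable); 192.168.251.192/28 (14 hosts, 14 usable)
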